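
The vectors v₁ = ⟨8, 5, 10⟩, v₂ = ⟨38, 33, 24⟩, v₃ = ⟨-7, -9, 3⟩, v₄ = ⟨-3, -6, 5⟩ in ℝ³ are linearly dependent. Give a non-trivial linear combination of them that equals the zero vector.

Set up α₁v₁ + … + α₄v₄ = 0 and solve the homogeneous system.
The free variable yields coefficients (3, -1, -2, 0) (any nonzero multiple also works).

3v₁ - v₂ - 2v₃ = 0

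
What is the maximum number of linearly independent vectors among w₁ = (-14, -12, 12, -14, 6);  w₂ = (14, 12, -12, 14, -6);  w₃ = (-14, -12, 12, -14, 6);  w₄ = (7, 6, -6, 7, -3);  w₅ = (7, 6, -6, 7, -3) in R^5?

Apply Gaussian elimination to the matrix whose rows are w₁, w₂, w₃, w₄, w₅.
There is 1 pivot column, so rank = 1.

1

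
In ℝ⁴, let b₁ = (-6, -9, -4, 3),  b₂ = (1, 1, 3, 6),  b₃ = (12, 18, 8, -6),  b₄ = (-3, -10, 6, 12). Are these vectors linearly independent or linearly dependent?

One vector is a scalar multiple of another, so the set is dependent.

linearly dependent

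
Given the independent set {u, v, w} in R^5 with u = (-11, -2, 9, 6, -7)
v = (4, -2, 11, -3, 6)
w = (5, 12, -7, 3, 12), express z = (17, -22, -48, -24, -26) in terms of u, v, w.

Since u, v, w are independent, the coefficients expressing z are uniquely determined by a linear system.
Back-substitution yields (a₁, a₂, a₃) = (-4, -3, -3).

z = -4u - 3v - 3w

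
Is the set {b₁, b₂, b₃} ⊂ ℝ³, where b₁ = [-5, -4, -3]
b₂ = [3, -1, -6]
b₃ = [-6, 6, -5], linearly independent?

linearly independent

Form the 3×3 matrix with these as columns; its determinant is -445.
A nonzero determinant means the columns are linearly independent.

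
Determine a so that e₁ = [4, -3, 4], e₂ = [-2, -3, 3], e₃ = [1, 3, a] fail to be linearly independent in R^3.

Place the vectors as rows of a 3×3 matrix; dependence ⇔ determinant zero.
Cofactor expansion gives det = -18*a - 57.
Solving -18*a - 57 = 0 yields a = -19/6.

a = -19/6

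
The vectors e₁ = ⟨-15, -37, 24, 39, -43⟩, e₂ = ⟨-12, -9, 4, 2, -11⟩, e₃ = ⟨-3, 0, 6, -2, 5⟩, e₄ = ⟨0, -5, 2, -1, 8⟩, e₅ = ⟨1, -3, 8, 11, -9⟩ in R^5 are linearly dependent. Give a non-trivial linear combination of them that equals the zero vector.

Row-reduce the matrix with e₁, e₂, e₃, e₄, e₅ as columns; the null space gives the coefficients.
One solution (up to scaling) is (1, -2, 2, -2, -3).

e₁ - 2e₂ + 2e₃ - 2e₄ - 3e₅ = 0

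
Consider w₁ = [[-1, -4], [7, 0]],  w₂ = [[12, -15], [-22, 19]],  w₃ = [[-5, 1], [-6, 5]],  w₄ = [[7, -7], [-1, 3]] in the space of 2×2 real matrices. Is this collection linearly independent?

linearly dependent

Write each element as a coordinate vector in ℝ⁴ using {E₁₁, E₁₂, E₂₁, E₂₂}.
Place the vectors as rows of a 4×4 matrix and reduce to echelon form.
The reduction yields 3 nonzero rows, so the rank is 3.
Since rank 3 < 4, the set is linearly dependent.
Indeed w₁ + w₂ - 2w₃ - 3w₄ = 0.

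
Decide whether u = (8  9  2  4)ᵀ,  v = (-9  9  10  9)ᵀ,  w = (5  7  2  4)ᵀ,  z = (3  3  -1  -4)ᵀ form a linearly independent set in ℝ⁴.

linearly independent

Row-reduce the matrix whose columns are u, v, w, z.
The reduction yields 4 nonzero rows, so the rank is 4.
Since rank = 4 (the number of vectors), the set is linearly independent.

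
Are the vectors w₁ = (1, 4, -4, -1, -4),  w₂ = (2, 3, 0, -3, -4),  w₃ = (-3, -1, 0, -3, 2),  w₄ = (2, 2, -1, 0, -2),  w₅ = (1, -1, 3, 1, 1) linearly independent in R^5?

linearly independent

The matrix [w₁|w₂|w₃|w₄|w₅] has determinant 41.
A nonzero determinant means the columns are linearly independent.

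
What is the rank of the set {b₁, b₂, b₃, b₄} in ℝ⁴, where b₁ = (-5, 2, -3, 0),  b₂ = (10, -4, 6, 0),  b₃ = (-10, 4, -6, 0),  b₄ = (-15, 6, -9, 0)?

Row-reduce the 4×4 matrix with these as rows.
Reduction leaves 1 leading entry, giving rank 1.

1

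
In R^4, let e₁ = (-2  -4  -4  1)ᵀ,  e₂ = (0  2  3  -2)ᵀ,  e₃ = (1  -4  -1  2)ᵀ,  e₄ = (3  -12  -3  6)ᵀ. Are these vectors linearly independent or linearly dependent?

One vector is a scalar multiple of another, so the set is dependent.

linearly dependent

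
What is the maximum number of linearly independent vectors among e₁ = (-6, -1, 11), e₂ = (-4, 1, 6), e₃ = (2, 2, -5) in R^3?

2

Form the matrix with e₁, e₂, e₃ as columns and reduce.
There are 2 pivot columns, so rank = 2.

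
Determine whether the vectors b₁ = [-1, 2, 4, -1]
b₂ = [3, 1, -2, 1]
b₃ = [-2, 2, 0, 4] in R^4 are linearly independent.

linearly independent

Row-reduce the matrix whose columns are b₁, b₂, b₃.
The reduction yields 3 nonzero rows, so the rank is 3.
Since rank = 3 (the number of vectors), the set is linearly independent.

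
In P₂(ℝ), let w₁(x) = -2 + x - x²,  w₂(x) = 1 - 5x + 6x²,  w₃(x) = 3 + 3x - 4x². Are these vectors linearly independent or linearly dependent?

linearly dependent

Write each element as a coordinate vector in ℝ³ using {1, x, x²}.
The matrix [w₁|w₂|w₃] has determinant 0.
A zero determinant means the columns are linearly dependent.
Indeed 2w₁ + w₂ + w₃ = 0.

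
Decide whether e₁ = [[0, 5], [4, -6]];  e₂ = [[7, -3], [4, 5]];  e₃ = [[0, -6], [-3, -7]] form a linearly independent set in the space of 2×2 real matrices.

linearly independent

Write each element as a coordinate vector in ℝ⁴ using {E₁₁, E₁₂, E₂₁, E₂₂}.
Place the vectors as rows of a 3×4 matrix and reduce to echelon form.
The reduction yields 3 nonzero rows, so the rank is 3.
Since rank = 3 (the number of vectors), the set is linearly independent.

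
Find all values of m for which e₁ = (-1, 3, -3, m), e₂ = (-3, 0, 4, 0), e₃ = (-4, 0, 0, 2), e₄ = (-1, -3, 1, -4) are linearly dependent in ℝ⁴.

The vectors are dependent exactly when the determinant of the matrix with rows e₁, e₂, e₃, e₄ vanishes.
The determinant works out to 276 - 48*m.
Setting this to zero gives m = 23/4.

m = 23/4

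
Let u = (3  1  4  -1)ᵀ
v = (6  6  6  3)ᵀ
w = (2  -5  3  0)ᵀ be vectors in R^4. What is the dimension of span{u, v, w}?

Put the 4×3 matrix [u|v|w] into echelon form.
There are 3 pivot columns, so rank = 3.

dim = 3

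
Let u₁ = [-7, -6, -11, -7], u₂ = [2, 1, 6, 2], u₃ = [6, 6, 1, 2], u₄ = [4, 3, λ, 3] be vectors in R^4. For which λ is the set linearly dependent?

λ = 27/4

Dependence holds iff the 4×4 matrix [u₁ u₂ u₃ u₄] is singular.
The determinant works out to 20*λ - 135.
Solving 20*λ - 135 = 0 yields λ = 27/4.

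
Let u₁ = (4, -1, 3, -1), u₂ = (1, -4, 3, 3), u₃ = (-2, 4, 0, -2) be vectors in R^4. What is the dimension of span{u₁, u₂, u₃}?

Form the matrix with u₁, u₂, u₃ as columns and reduce.
The echelon form has 3 nonzero rows, so the rank is 3.

dim = 3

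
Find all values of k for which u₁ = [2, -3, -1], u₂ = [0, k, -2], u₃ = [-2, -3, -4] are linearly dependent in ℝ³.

k = -12/5

Place the vectors as rows of a 3×3 matrix; dependence ⇔ determinant zero.
The determinant works out to -10*k - 24.
This vanishes exactly when k = -12/5.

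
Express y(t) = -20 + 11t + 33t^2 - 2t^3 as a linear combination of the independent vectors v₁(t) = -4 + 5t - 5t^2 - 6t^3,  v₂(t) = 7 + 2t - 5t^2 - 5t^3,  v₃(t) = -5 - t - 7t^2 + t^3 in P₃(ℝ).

Work in coordinates with respect to the standard basis {1, t, …, t^3}.
Set up the augmented matrix [v₁ | v₂ | v₃ | y] and row-reduce.
The system has the unique solution (α₁, α₂, α₃) = (3, -4, -4).

y = 3v₁ - 4v₂ - 4v₃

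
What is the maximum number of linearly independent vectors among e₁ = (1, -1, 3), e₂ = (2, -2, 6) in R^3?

Apply Gaussian elimination to the matrix whose rows are e₁, e₂.
Exactly 1 pivot survives; hence the rank is 1.

1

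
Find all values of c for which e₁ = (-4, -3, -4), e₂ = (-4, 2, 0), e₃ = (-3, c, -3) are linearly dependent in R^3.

The vectors are dependent exactly when the determinant of the matrix with rows e₁, e₂, e₃ vanishes.
Cofactor expansion gives det = 16*c + 36.
Solving 16*c + 36 = 0 yields c = -9/4.

c = -9/4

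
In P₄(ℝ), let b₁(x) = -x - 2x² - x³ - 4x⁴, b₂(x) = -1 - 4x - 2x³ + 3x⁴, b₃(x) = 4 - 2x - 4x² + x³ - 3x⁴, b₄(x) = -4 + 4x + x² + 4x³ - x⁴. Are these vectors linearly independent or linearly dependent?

linearly independent

Take coordinates with respect to the standard basis {1, x, …, x⁴}.
Place the vectors as rows of a 4×5 matrix and reduce to echelon form.
The reduction yields 4 nonzero rows, so the rank is 4.
Since rank = 4 (the number of vectors), the set is linearly independent.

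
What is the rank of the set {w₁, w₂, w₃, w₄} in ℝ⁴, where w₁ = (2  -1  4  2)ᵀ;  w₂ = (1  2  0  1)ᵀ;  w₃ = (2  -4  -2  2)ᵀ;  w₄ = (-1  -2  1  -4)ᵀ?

rank 4

Row-reduce the 4×4 matrix with these as rows.
There are 4 pivot columns, so rank = 4.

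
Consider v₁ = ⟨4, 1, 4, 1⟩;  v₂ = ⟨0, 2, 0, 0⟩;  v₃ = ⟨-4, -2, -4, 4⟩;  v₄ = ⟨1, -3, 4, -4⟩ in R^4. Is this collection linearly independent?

Form the 4×4 matrix with these as columns; its determinant is -120.
A nonzero determinant means the columns are linearly independent.

linearly independent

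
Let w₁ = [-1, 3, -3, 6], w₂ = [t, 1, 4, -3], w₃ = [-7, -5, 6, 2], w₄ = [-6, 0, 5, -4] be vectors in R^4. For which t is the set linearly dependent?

t = -23/4

The vectors are dependent exactly when the determinant of the matrix with rows w₁, w₂, w₃, w₄ vanishes.
Cofactor expansion gives det = 192*t + 1104.
Solving 192*t + 1104 = 0 yields t = -23/4.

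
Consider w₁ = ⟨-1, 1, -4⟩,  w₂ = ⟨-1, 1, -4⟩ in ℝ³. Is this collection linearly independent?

linearly dependent

Two of the vectors are equal, giving an immediate dependence.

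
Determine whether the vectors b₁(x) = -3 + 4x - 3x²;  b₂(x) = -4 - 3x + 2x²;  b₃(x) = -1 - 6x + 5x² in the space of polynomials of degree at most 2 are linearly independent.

Take coordinates with respect to the standard basis {1, x, x²}.
Place the vectors as rows of a 3×3 matrix and reduce to echelon form.
The reduction yields 3 nonzero rows, so the rank is 3.
Since rank = 3 (the number of vectors), the set is linearly independent.

linearly independent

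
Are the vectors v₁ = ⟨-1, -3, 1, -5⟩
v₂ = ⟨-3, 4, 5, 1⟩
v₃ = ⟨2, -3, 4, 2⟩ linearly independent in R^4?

Row-reduce the matrix whose columns are v₁, v₂, v₃.
The reduction yields 3 nonzero rows, so the rank is 3.
Since rank = 3 (the number of vectors), the set is linearly independent.

linearly independent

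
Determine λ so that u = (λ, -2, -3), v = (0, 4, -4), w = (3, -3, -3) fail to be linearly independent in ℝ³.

Place the vectors as rows of a 3×3 matrix; dependence ⇔ determinant zero.
Expanding, det = 60 - 24*λ.
This vanishes exactly when λ = 5/2.

λ = 5/2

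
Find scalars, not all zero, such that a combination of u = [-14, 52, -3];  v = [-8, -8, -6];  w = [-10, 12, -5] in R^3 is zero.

Set up α₁u + … + α₃w = 0 and solve the homogeneous system.
The free variable yields coefficients (1, 2, -3) (any nonzero multiple also works).

u + 2v - 3w = 0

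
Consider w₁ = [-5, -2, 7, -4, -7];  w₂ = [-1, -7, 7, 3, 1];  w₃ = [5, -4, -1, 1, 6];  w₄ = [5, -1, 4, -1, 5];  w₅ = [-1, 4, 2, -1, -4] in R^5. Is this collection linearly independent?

linearly independent

Place the vectors as rows of a 5×5 matrix and reduce to echelon form.
The reduction yields 5 nonzero rows, so the rank is 5.
Since rank = 5 (the number of vectors), the set is linearly independent.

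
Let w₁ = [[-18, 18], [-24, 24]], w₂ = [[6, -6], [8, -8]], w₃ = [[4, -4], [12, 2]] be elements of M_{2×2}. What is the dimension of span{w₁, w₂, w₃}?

Represent each element by its coordinate vector in ℝ⁴.
Form the matrix with w₁, w₂, w₃ as columns and reduce.
The echelon form has 2 nonzero rows, so the rank is 2.

dim = 2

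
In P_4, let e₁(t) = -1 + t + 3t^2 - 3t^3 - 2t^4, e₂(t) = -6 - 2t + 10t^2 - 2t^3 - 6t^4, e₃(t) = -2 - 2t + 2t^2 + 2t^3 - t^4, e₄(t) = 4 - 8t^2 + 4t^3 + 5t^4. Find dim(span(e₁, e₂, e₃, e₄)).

2

Pass to coordinate vectors with respect to the basis {1, t, …, t^4}.
Apply Gaussian elimination to the matrix whose rows are e₁, e₂, e₃, e₄.
Reduction leaves 2 leading entries, giving rank 2.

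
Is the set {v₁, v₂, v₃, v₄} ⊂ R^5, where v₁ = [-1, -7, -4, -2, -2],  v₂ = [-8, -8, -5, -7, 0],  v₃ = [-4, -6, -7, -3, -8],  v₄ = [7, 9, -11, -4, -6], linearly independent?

linearly independent

Row-reduce the matrix whose columns are v₁, v₂, v₃, v₄.
The reduction yields 4 nonzero rows, so the rank is 4.
Since rank = 4 (the number of vectors), the set is linearly independent.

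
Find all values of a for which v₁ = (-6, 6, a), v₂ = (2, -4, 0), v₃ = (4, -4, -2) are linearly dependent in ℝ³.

a = 3

The vectors are dependent exactly when the determinant of the matrix with rows v₁, v₂, v₃ vanishes.
Cofactor expansion gives det = 8*a - 24.
Solving 8*a - 24 = 0 yields a = 3.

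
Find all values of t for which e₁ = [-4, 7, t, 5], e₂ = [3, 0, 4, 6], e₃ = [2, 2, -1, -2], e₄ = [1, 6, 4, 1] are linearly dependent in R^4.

Dependence holds iff the 4×4 matrix [e₁ e₂ e₃ e₄] is singular.
Expanding, det = 102*t - 935.
Solving 102*t - 935 = 0 yields t = 55/6.

t = 55/6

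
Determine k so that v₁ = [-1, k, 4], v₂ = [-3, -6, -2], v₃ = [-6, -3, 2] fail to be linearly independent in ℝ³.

k = 5

The set is linearly dependent precisely when det[v₁; v₂; v₃] = 0.
Cofactor expansion gives det = 18*k - 90.
Setting this to zero gives k = 5.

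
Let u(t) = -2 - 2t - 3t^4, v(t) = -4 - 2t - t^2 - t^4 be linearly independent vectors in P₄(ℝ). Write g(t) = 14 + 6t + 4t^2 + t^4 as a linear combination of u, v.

Identify each element with its coordinate vector in ℝ⁵ via {1, t, …, t^4}.
Since u, v are independent, the coefficients expressing g are uniquely determined by a linear system.
Back-substitution yields (α₁, α₂) = (1, -4).

g = u - 4v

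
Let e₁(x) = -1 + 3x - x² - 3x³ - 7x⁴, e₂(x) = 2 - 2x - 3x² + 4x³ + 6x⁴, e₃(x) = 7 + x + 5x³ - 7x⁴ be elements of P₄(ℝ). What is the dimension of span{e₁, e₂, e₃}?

Pass to coordinate vectors with respect to the basis {1, x, …, x⁴}.
Form the matrix with e₁, e₂, e₃ as columns and reduce.
Reduction leaves 3 leading entries, giving rank 3.

dim = 3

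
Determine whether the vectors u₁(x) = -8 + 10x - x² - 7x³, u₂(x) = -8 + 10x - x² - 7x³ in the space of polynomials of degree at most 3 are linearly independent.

Write each element as a coordinate vector in ℝ⁴ using {1, x, …, x³}.
Row-reduce the matrix whose columns are u₁, u₂.
The reduction yields 1 nonzero row, so the rank is 1.
Since rank 1 < 2, the set is linearly dependent.

linearly dependent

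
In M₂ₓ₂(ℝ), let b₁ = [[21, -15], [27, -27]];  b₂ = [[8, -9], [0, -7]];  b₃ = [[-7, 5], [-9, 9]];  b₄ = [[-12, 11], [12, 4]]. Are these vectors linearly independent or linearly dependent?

Write each element as a coordinate vector in ℝ⁴ using {E₁₁, E₁₂, E₂₁, E₂₂}.
One vector is a scalar multiple of another, so the set is dependent.

linearly dependent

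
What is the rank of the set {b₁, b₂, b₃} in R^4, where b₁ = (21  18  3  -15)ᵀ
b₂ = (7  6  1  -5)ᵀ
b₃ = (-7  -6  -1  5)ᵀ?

Put the 4×3 matrix [b₁|b₂|b₃] into echelon form.
There is 1 pivot column, so rank = 1.

1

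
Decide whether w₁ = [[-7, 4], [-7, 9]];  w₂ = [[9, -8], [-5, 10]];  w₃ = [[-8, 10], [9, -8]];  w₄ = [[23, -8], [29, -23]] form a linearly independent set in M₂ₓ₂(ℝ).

linearly dependent

Write each element as a coordinate vector in ℝ⁴ using {E₁₁, E₁₂, E₂₁, E₂₂}.
Form the 4×4 matrix with these as columns; its determinant is 0.
A zero determinant means the columns are linearly dependent.
Indeed 3w₁ - 2w₂ - 2w₃ + w₄ = 0.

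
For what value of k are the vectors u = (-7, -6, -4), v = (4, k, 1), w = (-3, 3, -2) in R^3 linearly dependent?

The vectors are dependent exactly when the determinant of the matrix with rows u, v, w vanishes.
Cofactor expansion gives det = 2*k - 57.
Setting this to zero gives k = 57/2.

k = 57/2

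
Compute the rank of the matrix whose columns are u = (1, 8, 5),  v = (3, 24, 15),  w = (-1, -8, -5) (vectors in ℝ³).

rank 1

Put the 3×3 matrix [u|v|w] into echelon form.
Reduction leaves 1 leading entry, giving rank 1.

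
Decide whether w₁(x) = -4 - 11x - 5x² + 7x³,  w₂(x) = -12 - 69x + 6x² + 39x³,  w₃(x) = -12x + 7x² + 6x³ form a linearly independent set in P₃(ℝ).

linearly dependent

Write each element as a coordinate vector in ℝ⁴ using {1, x, …, x³}.
Row-reduce the matrix whose columns are w₁, w₂, w₃.
The reduction yields 2 nonzero rows, so the rank is 2.
Since rank 2 < 3, the set is linearly dependent.
Indeed 3w₁ - w₂ + 3w₃ = 0.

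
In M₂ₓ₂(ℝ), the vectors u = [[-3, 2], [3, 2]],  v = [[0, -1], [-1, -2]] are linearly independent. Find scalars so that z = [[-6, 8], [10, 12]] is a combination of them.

z = 2u - 4v

Work in coordinates with respect to the standard basis {E₁₁, E₁₂, E₂₁, E₂₂}.
Set up the augmented matrix [u | v | z] and row-reduce.
The system has the unique solution (α₁, α₂) = (2, -4).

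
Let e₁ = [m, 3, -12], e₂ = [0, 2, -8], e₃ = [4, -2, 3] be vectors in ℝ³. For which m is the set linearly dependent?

Dependence holds iff the 3×3 matrix [e₁ e₂ e₃] is singular.
The determinant works out to -10*m.
Solving -10*m = 0 yields m = 0.

m = 0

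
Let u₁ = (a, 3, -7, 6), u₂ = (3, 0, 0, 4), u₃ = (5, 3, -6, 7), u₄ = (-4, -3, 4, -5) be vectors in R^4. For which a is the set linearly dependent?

The set is linearly dependent precisely when det[u₁; u₂; u₃; u₄] = 0.
Cofactor expansion gives det = 96 - 24*a.
This vanishes exactly when a = 4.

a = 4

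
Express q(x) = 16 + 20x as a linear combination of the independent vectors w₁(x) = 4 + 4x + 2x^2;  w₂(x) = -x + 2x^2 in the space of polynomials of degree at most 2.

Take coordinate vectors relative to {1, x, x^2}.
Solve the system with w₁, w₂ as columns and q as the right-hand side.
Row-reducing the augmented matrix gives the unique coefficients (a₁, a₂) = (4, -4).

q = 4w₁ - 4w₂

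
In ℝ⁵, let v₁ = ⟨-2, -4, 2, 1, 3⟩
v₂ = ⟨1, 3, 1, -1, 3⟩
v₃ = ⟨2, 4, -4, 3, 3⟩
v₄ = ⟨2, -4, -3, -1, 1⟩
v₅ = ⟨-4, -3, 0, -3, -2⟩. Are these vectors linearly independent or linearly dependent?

linearly independent

Form the 5×5 matrix with these as columns; its determinant is 2830.
A nonzero determinant means the columns are linearly independent.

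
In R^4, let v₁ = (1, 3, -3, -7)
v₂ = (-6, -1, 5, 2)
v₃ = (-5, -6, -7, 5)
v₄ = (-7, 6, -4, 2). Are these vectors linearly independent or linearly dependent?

linearly independent

The matrix [v₁|v₂|v₃|v₄] has determinant -4901.
A nonzero determinant means the columns are linearly independent.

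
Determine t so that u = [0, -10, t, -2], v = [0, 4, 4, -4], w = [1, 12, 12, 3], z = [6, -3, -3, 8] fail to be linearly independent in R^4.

Place the vectors as rows of a 4×4 matrix; dependence ⇔ determinant zero.
Expanding, det = 340*t + 3400.
Setting this to zero gives t = -10.

t = -10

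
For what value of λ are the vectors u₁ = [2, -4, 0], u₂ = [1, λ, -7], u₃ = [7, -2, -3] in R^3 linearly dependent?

λ = 26

Dependence holds iff the 3×3 matrix [u₁ u₂ u₃] is singular.
The determinant works out to 156 - 6*λ.
Setting this to zero gives λ = 26.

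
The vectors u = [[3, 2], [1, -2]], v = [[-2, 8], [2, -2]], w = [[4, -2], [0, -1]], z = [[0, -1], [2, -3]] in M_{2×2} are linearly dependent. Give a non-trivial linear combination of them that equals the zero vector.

Take coordinates with respect to {E₁₁, E₁₂, E₂₁, E₂₂}.
Row-reduce the matrix with u, v, w, z as columns; the null space gives the coefficients.
A generator of the null space is (2, -1, -2, 0).

2u - v - 2w = 0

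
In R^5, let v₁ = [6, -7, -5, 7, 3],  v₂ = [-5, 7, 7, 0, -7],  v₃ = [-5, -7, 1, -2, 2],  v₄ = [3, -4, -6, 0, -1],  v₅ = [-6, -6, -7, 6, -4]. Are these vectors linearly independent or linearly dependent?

Row-reduce the matrix whose columns are v₁, v₂, v₃, v₄, v₅.
The reduction yields 5 nonzero rows, so the rank is 5.
Since rank = 5 (the number of vectors), the set is linearly independent.

linearly independent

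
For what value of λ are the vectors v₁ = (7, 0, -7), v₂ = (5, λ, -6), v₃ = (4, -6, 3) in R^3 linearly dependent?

The vectors are dependent exactly when the determinant of the matrix with rows v₁, v₂, v₃ vanishes.
Cofactor expansion gives det = 49*λ - 42.
Solving 49*λ - 42 = 0 yields λ = 6/7.

λ = 6/7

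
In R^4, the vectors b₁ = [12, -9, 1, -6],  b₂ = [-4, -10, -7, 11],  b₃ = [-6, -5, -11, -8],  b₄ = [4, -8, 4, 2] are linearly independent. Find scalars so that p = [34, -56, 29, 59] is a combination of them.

Since b₁, b₂, b₃, b₄ are independent, the coefficients expressing p are uniquely determined by a linear system.
Back-substitution yields (c₁, …, c₄) = (1, 3, -3, 4).

p = b₁ + 3b₂ - 3b₃ + 4b₄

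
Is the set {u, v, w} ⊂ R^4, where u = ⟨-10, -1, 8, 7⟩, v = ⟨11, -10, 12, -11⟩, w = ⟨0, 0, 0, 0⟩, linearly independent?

linearly dependent

One of the vectors is the zero vector, so the set is linearly dependent.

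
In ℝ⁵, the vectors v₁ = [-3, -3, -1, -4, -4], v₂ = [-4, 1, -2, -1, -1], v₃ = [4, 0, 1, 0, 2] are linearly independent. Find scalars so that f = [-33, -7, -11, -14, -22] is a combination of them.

Since v₁, v₂, v₃ are independent, the coefficients expressing f are uniquely determined by a linear system.
Back-substitution yields (α₁, α₂, α₃) = (3, 2, -4).

f = 3v₁ + 2v₂ - 4v₃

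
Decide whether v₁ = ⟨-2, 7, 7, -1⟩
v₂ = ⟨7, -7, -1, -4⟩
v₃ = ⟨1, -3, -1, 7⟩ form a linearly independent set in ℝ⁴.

Row-reduce the matrix whose columns are v₁, v₂, v₃.
The reduction yields 3 nonzero rows, so the rank is 3.
Since rank = 3 (the number of vectors), the set is linearly independent.

linearly independent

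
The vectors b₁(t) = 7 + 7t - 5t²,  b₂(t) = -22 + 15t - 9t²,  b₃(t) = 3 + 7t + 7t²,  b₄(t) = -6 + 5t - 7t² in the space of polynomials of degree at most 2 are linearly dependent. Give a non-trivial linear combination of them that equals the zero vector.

b₁ + b₂ - b₃ - 3b₄ = 0

Take coordinates with respect to {1, t, t²}.
Set up α₁b₁ + … + α₄b₄ = 0 and solve the homogeneous system.
A generator of the null space is (1, 1, -1, -3).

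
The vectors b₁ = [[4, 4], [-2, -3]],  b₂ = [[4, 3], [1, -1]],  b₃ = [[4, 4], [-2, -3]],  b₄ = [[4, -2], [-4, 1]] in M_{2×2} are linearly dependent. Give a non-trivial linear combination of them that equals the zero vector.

Write each element as a vector in ℝ⁴ using {E₁₁, E₁₂, E₂₁, E₂₂}.
Set up α₁b₁ + … + α₄b₄ = 0 and solve the homogeneous system.
The free variable yields coefficients (1, 0, -1, 0) (any nonzero multiple also works).

b₁ - b₃ = 0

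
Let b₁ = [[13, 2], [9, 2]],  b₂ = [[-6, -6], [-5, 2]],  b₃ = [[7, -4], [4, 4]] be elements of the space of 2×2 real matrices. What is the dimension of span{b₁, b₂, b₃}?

2

Use coordinates relative to {E₁₁, E₁₂, E₂₁, E₂₂}.
Form the matrix with b₁, b₂, b₃ as columns and reduce.
There are 2 pivot columns, so rank = 2.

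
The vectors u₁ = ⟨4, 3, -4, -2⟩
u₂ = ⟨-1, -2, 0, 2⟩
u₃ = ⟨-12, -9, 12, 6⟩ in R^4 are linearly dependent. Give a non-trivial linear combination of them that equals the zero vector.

3u₁ + u₃ = 0

Row-reduce the matrix with u₁, u₂, u₃ as columns; the null space gives the coefficients.
The free variable yields coefficients (3, 0, 1) (any nonzero multiple also works).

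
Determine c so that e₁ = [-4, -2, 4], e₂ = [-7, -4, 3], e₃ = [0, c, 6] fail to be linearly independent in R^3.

c = 3/4

The vectors are dependent exactly when the determinant of the matrix with rows e₁, e₂, e₃ vanishes.
Expanding, det = 12 - 16*c.
This vanishes exactly when c = 3/4.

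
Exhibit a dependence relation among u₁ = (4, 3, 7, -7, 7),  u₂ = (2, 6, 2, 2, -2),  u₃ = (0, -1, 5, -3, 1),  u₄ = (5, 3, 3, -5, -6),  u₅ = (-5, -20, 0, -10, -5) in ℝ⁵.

u₁ + 3u₂ - 2u₃ - u₄ + u₅ = 0

Solve the homogeneous system with u₁, u₂, u₃, u₄, u₅ as columns by row-reducing the coefficient matrix.
The free variable yields coefficients (1, 3, -2, -1, 1) (any nonzero multiple also works).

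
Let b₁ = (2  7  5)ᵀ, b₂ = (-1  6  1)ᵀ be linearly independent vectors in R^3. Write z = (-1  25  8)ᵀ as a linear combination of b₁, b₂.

Set up the augmented matrix [b₁ | b₂ | z] and row-reduce.
Row-reducing the augmented matrix gives the unique coefficients (c₁, c₂) = (1, 3).

z = b₁ + 3b₂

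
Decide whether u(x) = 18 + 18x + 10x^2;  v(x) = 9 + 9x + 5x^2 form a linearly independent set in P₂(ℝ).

linearly dependent

Write each element as a coordinate vector in ℝ³ using {1, x, x^2}.
Place the vectors as rows of a 2×3 matrix and reduce to echelon form.
The reduction yields 1 nonzero row, so the rank is 1.
Since rank 1 < 2, the set is linearly dependent.
Indeed u - 2v = 0.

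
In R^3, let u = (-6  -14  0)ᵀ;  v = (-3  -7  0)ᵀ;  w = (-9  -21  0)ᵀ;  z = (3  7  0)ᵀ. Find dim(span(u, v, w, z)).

dim = 1

Form the matrix with u, v, w, z as columns and reduce.
There is 1 pivot column, so rank = 1.
(With 4 elements in a 3-dimensional space the rank is at most 3.)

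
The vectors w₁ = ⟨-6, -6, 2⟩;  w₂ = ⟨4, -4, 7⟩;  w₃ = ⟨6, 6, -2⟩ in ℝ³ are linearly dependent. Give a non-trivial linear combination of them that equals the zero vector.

w₁ + w₃ = 0

Solve the homogeneous system with w₁, w₂, w₃ as columns by row-reducing the coefficient matrix.
One solution (up to scaling) is (1, 0, 1).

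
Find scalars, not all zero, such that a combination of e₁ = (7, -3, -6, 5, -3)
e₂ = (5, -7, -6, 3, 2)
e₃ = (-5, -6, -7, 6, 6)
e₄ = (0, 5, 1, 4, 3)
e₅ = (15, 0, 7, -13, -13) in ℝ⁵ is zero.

Row-reduce the matrix with e₁, e₂, e₃, e₄, e₅ as columns; the null space gives the coefficients.
A generator of the null space is (0, 1, -2, -1, -1).

e₂ - 2e₃ - e₄ - e₅ = 0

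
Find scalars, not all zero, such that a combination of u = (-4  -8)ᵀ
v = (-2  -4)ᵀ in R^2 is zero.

Solve the homogeneous system with u, v as columns by row-reducing the coefficient matrix.
A generator of the null space is (1, -2).

u - 2v = 0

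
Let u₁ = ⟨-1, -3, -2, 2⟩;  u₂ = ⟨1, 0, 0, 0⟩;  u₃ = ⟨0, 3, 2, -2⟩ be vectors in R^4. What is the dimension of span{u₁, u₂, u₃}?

dim = 2

Row-reduce the 3×4 matrix with these as rows.
Exactly 2 pivots survive; hence the rank is 2.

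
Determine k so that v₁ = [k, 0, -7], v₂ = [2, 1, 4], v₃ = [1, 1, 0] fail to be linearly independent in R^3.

Place the vectors as rows of a 3×3 matrix; dependence ⇔ determinant zero.
Expanding, det = -4*k - 7.
This vanishes exactly when k = -7/4.

k = -7/4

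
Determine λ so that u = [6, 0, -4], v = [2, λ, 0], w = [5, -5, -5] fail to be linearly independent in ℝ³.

λ = 4

The set is linearly dependent precisely when det[u; v; w] = 0.
Cofactor expansion gives det = 40 - 10*λ.
Solving 40 - 10*λ = 0 yields λ = 4.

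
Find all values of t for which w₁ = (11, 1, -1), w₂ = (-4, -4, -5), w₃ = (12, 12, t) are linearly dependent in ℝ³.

The vectors are dependent exactly when the determinant of the matrix with rows w₁, w₂, w₃ vanishes.
The determinant works out to 600 - 40*t.
This vanishes exactly when t = 15.

t = 15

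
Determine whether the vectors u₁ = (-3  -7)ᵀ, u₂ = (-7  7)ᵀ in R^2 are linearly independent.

Form the 2×2 matrix with these as columns; its determinant is -70.
A nonzero determinant means the columns are linearly independent.

linearly independent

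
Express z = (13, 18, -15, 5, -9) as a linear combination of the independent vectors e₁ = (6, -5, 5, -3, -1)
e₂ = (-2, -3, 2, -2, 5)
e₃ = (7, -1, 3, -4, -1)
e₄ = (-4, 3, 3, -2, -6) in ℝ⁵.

z = -3e₁ - 3e₂ + 3e₃ - e₄

Write z = c₁e₁ + … + c₄e₄ and equate components.
Back-substitution yields (c₁, …, c₄) = (-3, -3, 3, -1).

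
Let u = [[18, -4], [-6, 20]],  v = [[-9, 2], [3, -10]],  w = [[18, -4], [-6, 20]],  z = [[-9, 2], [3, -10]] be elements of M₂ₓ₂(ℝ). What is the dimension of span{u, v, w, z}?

Use coordinates relative to {E₁₁, E₁₂, E₂₁, E₂₂}.
Form the matrix with u, v, w, z as columns and reduce.
Exactly 1 pivot survives; hence the rank is 1.

dim = 1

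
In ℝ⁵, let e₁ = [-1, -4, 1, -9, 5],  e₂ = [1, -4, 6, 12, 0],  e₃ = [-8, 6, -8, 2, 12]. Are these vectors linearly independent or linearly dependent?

Row-reduce the matrix whose columns are e₁, e₂, e₃.
The reduction yields 3 nonzero rows, so the rank is 3.
Since rank = 3 (the number of vectors), the set is linearly independent.

linearly independent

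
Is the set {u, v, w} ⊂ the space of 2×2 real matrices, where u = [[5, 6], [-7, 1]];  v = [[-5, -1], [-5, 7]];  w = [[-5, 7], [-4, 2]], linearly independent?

linearly independent

Write each element as a coordinate vector in ℝ⁴ using {E₁₁, E₁₂, E₂₁, E₂₂}.
Place the vectors as rows of a 3×4 matrix and reduce to echelon form.
The reduction yields 3 nonzero rows, so the rank is 3.
Since rank = 3 (the number of vectors), the set is linearly independent.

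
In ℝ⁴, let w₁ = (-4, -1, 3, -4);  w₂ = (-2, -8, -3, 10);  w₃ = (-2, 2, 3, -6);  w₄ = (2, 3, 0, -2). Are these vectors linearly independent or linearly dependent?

linearly dependent

Form the 4×4 matrix with these as columns; its determinant is 0.
A zero determinant means the columns are linearly dependent.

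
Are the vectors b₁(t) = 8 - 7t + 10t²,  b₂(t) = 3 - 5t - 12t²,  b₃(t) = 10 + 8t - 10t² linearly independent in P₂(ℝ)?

Take coordinates with respect to the standard basis {1, t, t²}.
The matrix [b₁|b₂|b₃] has determinant 2538.
A nonzero determinant means the columns are linearly independent.

linearly independent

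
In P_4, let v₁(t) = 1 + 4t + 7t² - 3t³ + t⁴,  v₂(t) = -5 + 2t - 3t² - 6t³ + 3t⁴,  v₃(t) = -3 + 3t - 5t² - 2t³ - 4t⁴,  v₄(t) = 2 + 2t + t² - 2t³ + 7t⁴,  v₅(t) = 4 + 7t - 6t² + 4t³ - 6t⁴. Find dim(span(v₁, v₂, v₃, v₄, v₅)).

5

Use coordinates relative to {1, t, …, t⁴}.
Apply Gaussian elimination to the matrix whose rows are v₁, v₂, v₃, v₄, v₅.
The echelon form has 5 nonzero rows, so the rank is 5.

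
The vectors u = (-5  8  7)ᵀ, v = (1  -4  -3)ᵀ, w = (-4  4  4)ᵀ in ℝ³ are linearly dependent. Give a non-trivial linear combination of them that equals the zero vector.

Row-reduce the matrix with u, v, w as columns; the null space gives the coefficients.
The free variable yields coefficients (1, 1, -1) (any nonzero multiple also works).

u + v - w = 0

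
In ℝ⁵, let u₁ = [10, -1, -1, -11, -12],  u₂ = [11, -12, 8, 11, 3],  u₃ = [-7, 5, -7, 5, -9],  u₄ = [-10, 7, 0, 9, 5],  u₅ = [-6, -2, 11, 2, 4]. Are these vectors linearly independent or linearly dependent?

linearly independent

Form the 5×5 matrix with these as columns; its determinant is -210513.
A nonzero determinant means the columns are linearly independent.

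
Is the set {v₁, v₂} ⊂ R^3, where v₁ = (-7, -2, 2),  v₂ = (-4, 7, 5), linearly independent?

linearly independent

Place the vectors as rows of a 2×3 matrix and reduce to echelon form.
The reduction yields 2 nonzero rows, so the rank is 2.
Since rank = 2 (the number of vectors), the set is linearly independent.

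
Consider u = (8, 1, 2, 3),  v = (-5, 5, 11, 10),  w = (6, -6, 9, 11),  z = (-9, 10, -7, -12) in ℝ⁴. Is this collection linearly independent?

linearly independent

Row-reduce the matrix whose columns are u, v, w, z.
The reduction yields 4 nonzero rows, so the rank is 4.
Since rank = 4 (the number of vectors), the set is linearly independent.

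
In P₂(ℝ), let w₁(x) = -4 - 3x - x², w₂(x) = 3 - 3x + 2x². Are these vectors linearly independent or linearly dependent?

Take coordinates with respect to the standard basis {1, x, x²}.
Row-reduce the matrix whose columns are w₁, w₂.
The reduction yields 2 nonzero rows, so the rank is 2.
Since rank = 2 (the number of vectors), the set is linearly independent.

linearly independent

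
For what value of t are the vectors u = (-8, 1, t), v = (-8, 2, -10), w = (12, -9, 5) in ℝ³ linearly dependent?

Place the vectors as rows of a 3×3 matrix; dependence ⇔ determinant zero.
Expanding, det = 48*t + 560.
This vanishes exactly when t = -35/3.

t = -35/3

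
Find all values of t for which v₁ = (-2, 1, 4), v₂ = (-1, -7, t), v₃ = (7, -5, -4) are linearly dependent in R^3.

The set is linearly dependent precisely when det[v₁; v₂; v₃] = 0.
Expanding, det = 156 - 3*t.
This vanishes exactly when t = 52.

t = 52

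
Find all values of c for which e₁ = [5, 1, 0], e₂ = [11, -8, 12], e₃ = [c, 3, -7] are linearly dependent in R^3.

c = -59/4

Place the vectors as rows of a 3×3 matrix; dependence ⇔ determinant zero.
Cofactor expansion gives det = 12*c + 177.
Solving 12*c + 177 = 0 yields c = -59/4.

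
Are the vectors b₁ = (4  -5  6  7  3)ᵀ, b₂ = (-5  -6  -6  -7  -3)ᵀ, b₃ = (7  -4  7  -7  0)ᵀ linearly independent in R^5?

Place the vectors as rows of a 3×5 matrix and reduce to echelon form.
The reduction yields 3 nonzero rows, so the rank is 3.
Since rank = 3 (the number of vectors), the set is linearly independent.

linearly independent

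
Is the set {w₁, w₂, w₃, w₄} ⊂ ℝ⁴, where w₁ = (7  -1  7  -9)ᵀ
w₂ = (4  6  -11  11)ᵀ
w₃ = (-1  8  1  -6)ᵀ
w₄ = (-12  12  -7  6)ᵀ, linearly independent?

linearly independent

Row-reduce the matrix whose columns are w₁, w₂, w₃, w₄.
The reduction yields 4 nonzero rows, so the rank is 4.
Since rank = 4 (the number of vectors), the set is linearly independent.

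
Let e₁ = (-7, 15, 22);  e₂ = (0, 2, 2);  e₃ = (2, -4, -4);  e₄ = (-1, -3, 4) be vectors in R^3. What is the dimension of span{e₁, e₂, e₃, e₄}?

dim = 3

Form the matrix with e₁, e₂, e₃, e₄ as columns and reduce.
Reduction leaves 3 leading entries, giving rank 3.
(With 4 elements in a 3-dimensional space the rank is at most 3.)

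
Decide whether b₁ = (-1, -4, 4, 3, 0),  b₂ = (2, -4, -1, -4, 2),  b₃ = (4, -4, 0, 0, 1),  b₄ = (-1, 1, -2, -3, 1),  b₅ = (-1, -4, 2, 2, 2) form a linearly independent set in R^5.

linearly independent

Row-reduce the matrix whose columns are b₁, b₂, b₃, b₄, b₅.
The reduction yields 5 nonzero rows, so the rank is 5.
Since rank = 5 (the number of vectors), the set is linearly independent.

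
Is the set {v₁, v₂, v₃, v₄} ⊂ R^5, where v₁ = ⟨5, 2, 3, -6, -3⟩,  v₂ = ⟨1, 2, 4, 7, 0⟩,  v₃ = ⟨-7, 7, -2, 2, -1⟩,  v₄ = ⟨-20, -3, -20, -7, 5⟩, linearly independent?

linearly dependent

Row-reduce the matrix whose columns are v₁, v₂, v₃, v₄.
The reduction yields 3 nonzero rows, so the rank is 3.
Since rank 3 < 4, the set is linearly dependent.
Indeed 2v₁ + 3v₂ - v₃ + v₄ = 0.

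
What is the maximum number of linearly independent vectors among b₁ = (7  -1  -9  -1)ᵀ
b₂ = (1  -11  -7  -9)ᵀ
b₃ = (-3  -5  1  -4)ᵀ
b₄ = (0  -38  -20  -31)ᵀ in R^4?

Apply Gaussian elimination to the matrix whose rows are b₁, b₂, b₃, b₄.
Exactly 2 pivots survive; hence the rank is 2.

2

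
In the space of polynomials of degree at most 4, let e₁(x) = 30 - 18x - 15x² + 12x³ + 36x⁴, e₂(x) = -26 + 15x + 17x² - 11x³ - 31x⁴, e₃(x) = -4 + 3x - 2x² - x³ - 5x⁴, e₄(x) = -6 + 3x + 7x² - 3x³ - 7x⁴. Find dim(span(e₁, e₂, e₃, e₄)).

dim = 2

Use coordinates relative to {1, x, …, x⁴}.
Form the matrix with e₁, e₂, e₃, e₄ as columns and reduce.
There are 2 pivot columns, so rank = 2.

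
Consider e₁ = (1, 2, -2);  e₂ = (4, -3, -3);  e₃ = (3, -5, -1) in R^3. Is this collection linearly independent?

The matrix [e₁|e₂|e₃] has determinant 0.
A zero determinant means the columns are linearly dependent.
Indeed e₁ - e₂ + e₃ = 0.

linearly dependent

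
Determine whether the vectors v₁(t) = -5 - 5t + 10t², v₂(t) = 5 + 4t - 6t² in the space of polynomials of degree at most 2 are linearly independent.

Write each element as a coordinate vector in ℝ³ using {1, t, t²}.
Place the vectors as rows of a 2×3 matrix and reduce to echelon form.
The reduction yields 2 nonzero rows, so the rank is 2.
Since rank = 2 (the number of vectors), the set is linearly independent.

linearly independent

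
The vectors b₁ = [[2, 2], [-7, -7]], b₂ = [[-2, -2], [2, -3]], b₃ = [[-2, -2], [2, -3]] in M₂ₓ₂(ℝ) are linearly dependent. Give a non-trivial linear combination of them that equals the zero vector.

b₂ - b₃ = 0

Take coordinates with respect to {E₁₁, E₁₂, E₂₁, E₂₂}.
Write the vectors as columns of a matrix and find a nonzero vector in its null space.
A generator of the null space is (0, 1, -1).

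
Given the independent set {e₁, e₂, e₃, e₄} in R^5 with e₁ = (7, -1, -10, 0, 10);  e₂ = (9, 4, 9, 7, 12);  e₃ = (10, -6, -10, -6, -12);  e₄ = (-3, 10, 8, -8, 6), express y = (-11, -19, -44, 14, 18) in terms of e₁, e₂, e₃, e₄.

Set up the augmented matrix [e₁ | e₂ | e₃ | e₄ | y] and row-reduce.
The system has the unique solution (α₁, …, α₄) = (3, -2, -2, -2).

y = 3e₁ - 2e₂ - 2e₃ - 2e₄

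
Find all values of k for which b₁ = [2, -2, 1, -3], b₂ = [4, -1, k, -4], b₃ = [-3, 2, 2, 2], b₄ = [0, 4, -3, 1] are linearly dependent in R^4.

k = -16/9

Place the vectors as rows of a 4×4 matrix; dependence ⇔ determinant zero.
Expanding, det = -18*k - 32.
This vanishes exactly when k = -16/9.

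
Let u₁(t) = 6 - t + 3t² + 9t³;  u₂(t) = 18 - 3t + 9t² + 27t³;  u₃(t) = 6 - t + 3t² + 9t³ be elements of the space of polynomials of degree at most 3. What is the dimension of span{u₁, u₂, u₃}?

Pass to coordinate vectors with respect to the basis {1, t, …, t³}.
Form the matrix with u₁, u₂, u₃ as columns and reduce.
There is 1 pivot column, so rank = 1.

dim = 1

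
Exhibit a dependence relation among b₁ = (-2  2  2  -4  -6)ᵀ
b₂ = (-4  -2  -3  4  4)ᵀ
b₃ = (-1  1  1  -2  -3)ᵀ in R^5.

b₁ - 2b₃ = 0

Row-reduce the matrix with b₁, b₂, b₃ as columns; the null space gives the coefficients.
The free variable yields coefficients (1, 0, -2) (any nonzero multiple also works).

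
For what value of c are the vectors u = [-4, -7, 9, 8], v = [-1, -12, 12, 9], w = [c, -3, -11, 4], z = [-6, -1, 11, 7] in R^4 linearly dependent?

c = -38/5

The set is linearly dependent precisely when det[u; v; w; z] = 0.
Cofactor expansion gives det = -180*c - 1368.
This vanishes exactly when c = -38/5.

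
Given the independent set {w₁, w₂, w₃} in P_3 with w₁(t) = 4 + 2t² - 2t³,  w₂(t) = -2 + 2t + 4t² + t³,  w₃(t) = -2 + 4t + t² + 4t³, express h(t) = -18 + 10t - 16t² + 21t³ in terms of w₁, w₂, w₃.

Identify each element with its coordinate vector in ℝ⁴ via {1, t, …, t³}.
Since w₁, w₂, w₃ are independent, the coefficients expressing h are uniquely determined by a linear system.
Row-reducing the augmented matrix gives the unique coefficients (c₁, c₂, c₃) = (-4, -3, 4).

h = -4w₁ - 3w₂ + 4w₃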